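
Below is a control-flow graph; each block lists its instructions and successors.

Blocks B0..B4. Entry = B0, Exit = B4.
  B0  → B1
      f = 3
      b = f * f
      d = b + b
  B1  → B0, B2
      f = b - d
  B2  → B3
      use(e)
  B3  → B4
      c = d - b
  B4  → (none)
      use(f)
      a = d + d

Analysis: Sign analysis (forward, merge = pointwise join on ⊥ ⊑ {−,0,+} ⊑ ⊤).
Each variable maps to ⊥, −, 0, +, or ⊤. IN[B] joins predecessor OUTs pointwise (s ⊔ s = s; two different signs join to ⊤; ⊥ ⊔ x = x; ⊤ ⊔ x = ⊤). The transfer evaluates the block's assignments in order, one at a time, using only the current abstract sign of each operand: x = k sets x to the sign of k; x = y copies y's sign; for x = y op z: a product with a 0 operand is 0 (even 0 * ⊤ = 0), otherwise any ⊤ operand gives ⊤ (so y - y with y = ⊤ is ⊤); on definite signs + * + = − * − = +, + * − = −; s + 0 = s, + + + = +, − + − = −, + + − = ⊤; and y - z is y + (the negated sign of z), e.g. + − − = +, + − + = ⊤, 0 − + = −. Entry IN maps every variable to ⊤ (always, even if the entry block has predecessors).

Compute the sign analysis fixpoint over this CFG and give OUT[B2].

Converged values:
  B0:  IN=(all ⊤)  OUT={b:+, d:+, f:+; rest ⊤}
  B1:  IN={b:+, d:+, f:+; rest ⊤}  OUT={b:+, d:+; rest ⊤}
  B2:  IN={b:+, d:+; rest ⊤}  OUT={b:+, d:+; rest ⊤}
  B3:  IN={b:+, d:+; rest ⊤}  OUT={b:+, d:+; rest ⊤}
  B4:  IN={b:+, d:+; rest ⊤}  OUT={a:+, b:+, d:+; rest ⊤}

Merge at B2: IN[B2] = OUT[B1] = {a: ⊤, b: +, c: ⊤, d: +, e: ⊤, f: ⊤}
Applying B2's transfer function to that IN value gives OUT[B2] (row B2 above).

Answer: {a: ⊤, b: +, c: ⊤, d: +, e: ⊤, f: ⊤}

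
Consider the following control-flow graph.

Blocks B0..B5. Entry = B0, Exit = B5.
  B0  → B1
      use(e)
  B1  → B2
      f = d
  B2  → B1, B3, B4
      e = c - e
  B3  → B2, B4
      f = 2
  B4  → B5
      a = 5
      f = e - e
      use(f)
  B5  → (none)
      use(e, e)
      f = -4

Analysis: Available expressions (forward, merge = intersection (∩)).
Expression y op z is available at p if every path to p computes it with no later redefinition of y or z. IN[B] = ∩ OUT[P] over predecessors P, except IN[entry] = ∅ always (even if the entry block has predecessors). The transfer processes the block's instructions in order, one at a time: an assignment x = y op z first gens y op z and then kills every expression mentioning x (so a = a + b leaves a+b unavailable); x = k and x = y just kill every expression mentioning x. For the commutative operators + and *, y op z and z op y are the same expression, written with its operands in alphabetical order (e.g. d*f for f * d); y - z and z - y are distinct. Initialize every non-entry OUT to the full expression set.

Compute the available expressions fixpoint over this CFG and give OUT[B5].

Answer: {e-e}

Trace:
Per-block solution:
  B0:  IN={}  OUT={}
  B1:  IN={}  OUT={}
  B2:  IN={}  OUT={}
  B3:  IN={}  OUT={}
  B4:  IN={}  OUT={e-e}
  B5:  IN={e-e}  OUT={e-e}

Merge at B5: IN[B5] = OUT[B4] = {e-e}
Applying B5's transfer function to that IN value gives OUT[B5] (row B5 above).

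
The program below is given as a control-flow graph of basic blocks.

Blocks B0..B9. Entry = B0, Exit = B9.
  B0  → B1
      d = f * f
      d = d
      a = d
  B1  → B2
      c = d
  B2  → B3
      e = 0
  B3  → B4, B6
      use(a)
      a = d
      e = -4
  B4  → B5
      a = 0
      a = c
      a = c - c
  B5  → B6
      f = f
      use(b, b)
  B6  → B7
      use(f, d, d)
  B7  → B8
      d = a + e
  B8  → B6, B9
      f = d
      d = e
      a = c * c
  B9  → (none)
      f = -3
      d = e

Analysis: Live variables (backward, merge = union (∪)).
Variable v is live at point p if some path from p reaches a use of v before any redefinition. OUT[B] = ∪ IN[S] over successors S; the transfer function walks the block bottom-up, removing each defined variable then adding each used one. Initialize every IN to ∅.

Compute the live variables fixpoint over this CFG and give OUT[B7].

Per-block solution:
  B0:   IN={b, f}   OUT={a, b, d, f}
  B1:   IN={a, b, d, f}   OUT={a, b, c, d, f}
  B2:   IN={a, b, c, d, f}   OUT={a, b, c, d, f}
  B3:   IN={a, b, c, d, f}   OUT={a, b, c, d, e, f}
  B4:   IN={b, c, d, e, f}   OUT={a, b, c, d, e, f}
  B5:   IN={a, b, c, d, e, f}   OUT={a, c, d, e, f}
  B6:   IN={a, c, d, e, f}   OUT={a, c, e}
  B7:   IN={a, c, e}   OUT={c, d, e}
  B8:   IN={c, d, e}   OUT={a, c, d, e, f}
  B9:   IN={e}   OUT={}

Merge at B7: OUT[B7] = IN[B8] = {c, d, e}

Answer: {c, d, e}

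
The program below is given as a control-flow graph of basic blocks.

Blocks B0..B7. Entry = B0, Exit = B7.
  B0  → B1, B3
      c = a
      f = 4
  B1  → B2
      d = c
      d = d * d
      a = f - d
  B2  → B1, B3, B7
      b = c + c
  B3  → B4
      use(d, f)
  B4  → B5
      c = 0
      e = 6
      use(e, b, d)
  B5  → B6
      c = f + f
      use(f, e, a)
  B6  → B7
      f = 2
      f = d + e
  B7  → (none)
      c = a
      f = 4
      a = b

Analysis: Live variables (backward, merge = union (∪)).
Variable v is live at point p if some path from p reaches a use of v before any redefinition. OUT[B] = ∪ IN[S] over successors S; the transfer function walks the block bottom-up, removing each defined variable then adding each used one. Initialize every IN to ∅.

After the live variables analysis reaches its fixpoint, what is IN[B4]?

Fixpoint table:
  B0:  IN={a, b, d}  OUT={a, b, c, d, f}
  B1:  IN={c, f}  OUT={a, c, d, f}
  B2:  IN={a, c, d, f}  OUT={a, b, c, d, f}
  B3:  IN={a, b, d, f}  OUT={a, b, d, f}
  B4:  IN={a, b, d, f}  OUT={a, b, d, e, f}
  B5:  IN={a, b, d, e, f}  OUT={a, b, d, e}
  B6:  IN={a, b, d, e}  OUT={a, b}
  B7:  IN={a, b}  OUT={}

Merge at B4: OUT[B4] = IN[B5] = {a, b, d, e, f}
Applying B4's transfer function to that OUT value gives IN[B4] (row B4 above).

Answer: {a, b, d, f}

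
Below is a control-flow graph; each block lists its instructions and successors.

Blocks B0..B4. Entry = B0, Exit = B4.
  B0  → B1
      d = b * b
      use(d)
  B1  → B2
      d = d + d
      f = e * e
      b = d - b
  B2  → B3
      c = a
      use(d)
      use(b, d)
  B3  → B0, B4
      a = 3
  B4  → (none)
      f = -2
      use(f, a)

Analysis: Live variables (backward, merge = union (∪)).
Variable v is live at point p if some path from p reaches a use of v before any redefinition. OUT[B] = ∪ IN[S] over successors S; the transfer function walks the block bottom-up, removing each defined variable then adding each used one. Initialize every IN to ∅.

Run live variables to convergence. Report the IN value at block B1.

Answer: {a, b, d, e}

Working:
Fixpoint table:
  B0:   IN={a, b, e}   OUT={a, b, d, e}
  B1:   IN={a, b, d, e}   OUT={a, b, d, e}
  B2:   IN={a, b, d, e}   OUT={b, e}
  B3:   IN={b, e}   OUT={a, b, e}
  B4:   IN={a}   OUT={}

Merge at B1: OUT[B1] = IN[B2] = {a, b, d, e}
Applying B1's transfer function to that OUT value gives IN[B1] (row B1 above).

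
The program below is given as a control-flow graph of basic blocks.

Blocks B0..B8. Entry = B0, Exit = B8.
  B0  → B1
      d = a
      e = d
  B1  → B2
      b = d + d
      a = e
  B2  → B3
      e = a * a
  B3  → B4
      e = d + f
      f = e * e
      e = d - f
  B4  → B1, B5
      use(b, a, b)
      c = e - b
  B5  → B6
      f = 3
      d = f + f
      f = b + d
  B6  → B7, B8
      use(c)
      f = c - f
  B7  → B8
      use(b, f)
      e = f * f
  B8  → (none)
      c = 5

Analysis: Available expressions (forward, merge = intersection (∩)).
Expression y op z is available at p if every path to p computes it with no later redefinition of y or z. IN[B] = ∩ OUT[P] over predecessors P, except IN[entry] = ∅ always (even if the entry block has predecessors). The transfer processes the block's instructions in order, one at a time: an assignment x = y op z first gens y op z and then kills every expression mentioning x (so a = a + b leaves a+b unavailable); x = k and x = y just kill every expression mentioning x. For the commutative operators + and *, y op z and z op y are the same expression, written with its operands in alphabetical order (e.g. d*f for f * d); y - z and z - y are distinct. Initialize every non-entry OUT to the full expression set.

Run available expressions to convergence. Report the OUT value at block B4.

Per-block solution:
  B0:  IN={}  OUT={}
  B1:  IN={}  OUT={d+d}
  B2:  IN={d+d}  OUT={a*a, d+d}
  B3:  IN={a*a, d+d}  OUT={a*a, d+d, d-f}
  B4:  IN={a*a, d+d, d-f}  OUT={a*a, d+d, d-f, e-b}
  B5:  IN={a*a, d+d, d-f, e-b}  OUT={a*a, b+d, e-b}
  B6:  IN={a*a, b+d, e-b}  OUT={a*a, b+d, e-b}
  B7:  IN={a*a, b+d, e-b}  OUT={a*a, b+d, f*f}
  B8:  IN={a*a, b+d}  OUT={a*a, b+d}

Merge at B4: IN[B4] = OUT[B3] = {a*a, d+d, d-f}
Applying B4's transfer function to that IN value gives OUT[B4] (row B4 above).

Answer: {a*a, d+d, d-f, e-b}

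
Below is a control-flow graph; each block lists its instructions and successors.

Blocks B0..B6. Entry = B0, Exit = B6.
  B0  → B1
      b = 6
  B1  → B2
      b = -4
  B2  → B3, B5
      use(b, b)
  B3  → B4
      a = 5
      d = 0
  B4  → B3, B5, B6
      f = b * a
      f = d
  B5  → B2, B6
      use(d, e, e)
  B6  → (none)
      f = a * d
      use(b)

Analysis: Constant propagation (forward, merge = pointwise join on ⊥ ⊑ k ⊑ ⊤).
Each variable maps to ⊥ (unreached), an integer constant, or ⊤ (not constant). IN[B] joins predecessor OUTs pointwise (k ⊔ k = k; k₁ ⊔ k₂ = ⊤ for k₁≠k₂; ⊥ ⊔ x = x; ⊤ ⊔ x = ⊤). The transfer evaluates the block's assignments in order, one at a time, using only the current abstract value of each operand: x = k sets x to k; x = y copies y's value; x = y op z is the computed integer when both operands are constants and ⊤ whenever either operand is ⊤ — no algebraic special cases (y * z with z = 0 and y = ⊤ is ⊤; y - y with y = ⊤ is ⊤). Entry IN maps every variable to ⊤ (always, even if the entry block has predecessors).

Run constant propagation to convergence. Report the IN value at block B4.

Converged values:
  B0:  IN=(all ⊤)  OUT={b:6; rest ⊤}
  B1:  IN={b:6; rest ⊤}  OUT={b:-4; rest ⊤}
  B2:  IN={b:-4; rest ⊤}  OUT={b:-4; rest ⊤}
  B3:  IN={b:-4; rest ⊤}  OUT={a:5, b:-4, d:0; rest ⊤}
  B4:  IN={a:5, b:-4, d:0; rest ⊤}  OUT={a:5, b:-4, d:0, f:0; rest ⊤}
  B5:  IN={b:-4; rest ⊤}  OUT={b:-4; rest ⊤}
  B6:  IN={b:-4; rest ⊤}  OUT={b:-4; rest ⊤}

Merge at B4: IN[B4] = OUT[B3] = {a: 5, b: -4, c: ⊤, d: 0, e: ⊤, f: ⊤}

Answer: {a: 5, b: -4, c: ⊤, d: 0, e: ⊤, f: ⊤}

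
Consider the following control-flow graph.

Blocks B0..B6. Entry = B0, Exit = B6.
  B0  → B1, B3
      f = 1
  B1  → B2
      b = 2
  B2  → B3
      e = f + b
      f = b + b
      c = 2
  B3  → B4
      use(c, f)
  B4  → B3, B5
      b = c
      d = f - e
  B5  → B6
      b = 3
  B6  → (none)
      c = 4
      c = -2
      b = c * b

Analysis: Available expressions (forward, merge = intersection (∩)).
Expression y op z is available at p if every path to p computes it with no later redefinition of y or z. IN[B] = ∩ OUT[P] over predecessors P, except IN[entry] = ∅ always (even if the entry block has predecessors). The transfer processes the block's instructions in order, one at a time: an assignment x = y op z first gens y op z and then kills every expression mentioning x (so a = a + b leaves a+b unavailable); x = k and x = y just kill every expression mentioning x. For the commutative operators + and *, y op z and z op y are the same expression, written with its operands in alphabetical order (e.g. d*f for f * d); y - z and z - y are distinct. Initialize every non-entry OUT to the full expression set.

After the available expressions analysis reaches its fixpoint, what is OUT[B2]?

Converged values:
  B0: | IN={} | OUT={}
  B1: | IN={} | OUT={}
  B2: | IN={} | OUT={b+b}
  B3: | IN={} | OUT={}
  B4: | IN={} | OUT={f-e}
  B5: | IN={f-e} | OUT={f-e}
  B6: | IN={f-e} | OUT={f-e}

Merge at B2: IN[B2] = OUT[B1] = {}
Applying B2's transfer function to that IN value gives OUT[B2] (row B2 above).

Answer: {b+b}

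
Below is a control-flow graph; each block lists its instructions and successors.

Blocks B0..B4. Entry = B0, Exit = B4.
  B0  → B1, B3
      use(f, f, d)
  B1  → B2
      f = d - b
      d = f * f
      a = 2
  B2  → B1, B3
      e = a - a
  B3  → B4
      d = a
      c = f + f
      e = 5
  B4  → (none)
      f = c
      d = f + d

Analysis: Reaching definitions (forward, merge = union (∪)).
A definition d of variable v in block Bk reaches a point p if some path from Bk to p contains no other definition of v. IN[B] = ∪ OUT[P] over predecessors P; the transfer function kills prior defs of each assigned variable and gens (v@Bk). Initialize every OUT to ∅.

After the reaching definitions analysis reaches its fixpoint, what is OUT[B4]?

Per-block solution:
  B0: | IN={} | OUT={}
  B1: | IN={a@B1, d@B1, e@B2, f@B1} | OUT={a@B1, d@B1, e@B2, f@B1}
  B2: | IN={a@B1, d@B1, e@B2, f@B1} | OUT={a@B1, d@B1, e@B2, f@B1}
  B3: | IN={a@B1, d@B1, e@B2, f@B1} | OUT={a@B1, c@B3, d@B3, e@B3, f@B1}
  B4: | IN={a@B1, c@B3, d@B3, e@B3, f@B1} | OUT={a@B1, c@B3, d@B4, e@B3, f@B4}

Merge at B4: IN[B4] = OUT[B3] = {a@B1, c@B3, d@B3, e@B3, f@B1}
Applying B4's transfer function to that IN value gives OUT[B4] (row B4 above).

Answer: {a@B1, c@B3, d@B4, e@B3, f@B4}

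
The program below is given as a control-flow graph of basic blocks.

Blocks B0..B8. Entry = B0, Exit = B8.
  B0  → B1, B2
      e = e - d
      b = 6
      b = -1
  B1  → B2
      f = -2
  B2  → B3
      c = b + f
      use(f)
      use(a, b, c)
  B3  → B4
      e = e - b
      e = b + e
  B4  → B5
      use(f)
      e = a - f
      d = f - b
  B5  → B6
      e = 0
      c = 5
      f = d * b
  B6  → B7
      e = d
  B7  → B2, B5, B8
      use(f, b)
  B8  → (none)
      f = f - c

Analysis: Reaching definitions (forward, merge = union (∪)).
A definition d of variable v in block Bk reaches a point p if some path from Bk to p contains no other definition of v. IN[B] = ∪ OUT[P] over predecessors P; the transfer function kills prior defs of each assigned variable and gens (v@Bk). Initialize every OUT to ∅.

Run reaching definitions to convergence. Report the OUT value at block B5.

Answer: {b@B0, c@B5, d@B4, e@B5, f@B5}

Derivation:
Per-block solution:
  B0: | IN={} | OUT={b@B0, e@B0}
  B1: | IN={b@B0, e@B0} | OUT={b@B0, e@B0, f@B1}
  B2: | IN={b@B0, c@B5, d@B4, e@B0, e@B6, f@B1, f@B5} | OUT={b@B0, c@B2, d@B4, e@B0, e@B6, f@B1, f@B5}
  B3: | IN={b@B0, c@B2, d@B4, e@B0, e@B6, f@B1, f@B5} | OUT={b@B0, c@B2, d@B4, e@B3, f@B1, f@B5}
  B4: | IN={b@B0, c@B2, d@B4, e@B3, f@B1, f@B5} | OUT={b@B0, c@B2, d@B4, e@B4, f@B1, f@B5}
  B5: | IN={b@B0, c@B2, c@B5, d@B4, e@B4, e@B6, f@B1, f@B5} | OUT={b@B0, c@B5, d@B4, e@B5, f@B5}
  B6: | IN={b@B0, c@B5, d@B4, e@B5, f@B5} | OUT={b@B0, c@B5, d@B4, e@B6, f@B5}
  B7: | IN={b@B0, c@B5, d@B4, e@B6, f@B5} | OUT={b@B0, c@B5, d@B4, e@B6, f@B5}
  B8: | IN={b@B0, c@B5, d@B4, e@B6, f@B5} | OUT={b@B0, c@B5, d@B4, e@B6, f@B8}

Merge at B5: IN[B5] = OUT[B4] ⊔ OUT[B7] = {b@B0, c@B2, c@B5, d@B4, e@B4, e@B6, f@B1, f@B5}
Applying B5's transfer function to that IN value gives OUT[B5] (row B5 above).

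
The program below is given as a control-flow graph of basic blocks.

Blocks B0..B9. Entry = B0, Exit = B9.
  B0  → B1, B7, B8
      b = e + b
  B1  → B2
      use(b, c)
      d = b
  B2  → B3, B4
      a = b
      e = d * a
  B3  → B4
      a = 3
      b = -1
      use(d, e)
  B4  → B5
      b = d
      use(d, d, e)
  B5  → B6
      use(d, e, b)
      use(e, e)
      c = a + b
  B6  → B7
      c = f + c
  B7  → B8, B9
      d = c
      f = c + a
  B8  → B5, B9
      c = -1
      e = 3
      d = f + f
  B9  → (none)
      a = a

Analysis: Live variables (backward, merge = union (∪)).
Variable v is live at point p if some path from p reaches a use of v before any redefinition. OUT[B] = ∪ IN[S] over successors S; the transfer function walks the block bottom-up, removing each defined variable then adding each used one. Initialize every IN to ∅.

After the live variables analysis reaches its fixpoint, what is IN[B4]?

Answer: {a, d, e, f}

Trace:
Per-block solution:
  B0:  IN={a, b, c, e, f}  OUT={a, b, c, f}
  B1:  IN={b, c, f}  OUT={b, d, f}
  B2:  IN={b, d, f}  OUT={a, d, e, f}
  B3:  IN={d, e, f}  OUT={a, d, e, f}
  B4:  IN={a, d, e, f}  OUT={a, b, d, e, f}
  B5:  IN={a, b, d, e, f}  OUT={a, b, c, f}
  B6:  IN={a, b, c, f}  OUT={a, b, c}
  B7:  IN={a, b, c}  OUT={a, b, f}
  B8:  IN={a, b, f}  OUT={a, b, d, e, f}
  B9:  IN={a}  OUT={}

Merge at B4: OUT[B4] = IN[B5] = {a, b, d, e, f}
Applying B4's transfer function to that OUT value gives IN[B4] (row B4 above).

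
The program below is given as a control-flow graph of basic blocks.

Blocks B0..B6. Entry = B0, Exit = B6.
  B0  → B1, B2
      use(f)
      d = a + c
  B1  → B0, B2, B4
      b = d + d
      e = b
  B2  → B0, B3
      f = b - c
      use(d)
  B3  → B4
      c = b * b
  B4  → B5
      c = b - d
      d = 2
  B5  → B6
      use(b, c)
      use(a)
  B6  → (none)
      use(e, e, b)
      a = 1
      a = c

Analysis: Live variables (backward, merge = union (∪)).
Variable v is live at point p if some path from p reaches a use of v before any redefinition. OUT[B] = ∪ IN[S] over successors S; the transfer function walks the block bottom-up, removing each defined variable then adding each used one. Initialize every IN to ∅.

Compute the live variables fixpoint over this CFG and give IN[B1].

Answer: {a, c, d, f}

Trace:
Converged values:
  B0: | IN={a, b, c, e, f} | OUT={a, b, c, d, e, f}
  B1: | IN={a, c, d, f} | OUT={a, b, c, d, e, f}
  B2: | IN={a, b, c, d, e} | OUT={a, b, c, d, e, f}
  B3: | IN={a, b, d, e} | OUT={a, b, d, e}
  B4: | IN={a, b, d, e} | OUT={a, b, c, e}
  B5: | IN={a, b, c, e} | OUT={b, c, e}
  B6: | IN={b, c, e} | OUT={}

Merge at B1: OUT[B1] = IN[B0] ⊔ IN[B2] ⊔ IN[B4] = {a, b, c, d, e, f}
Applying B1's transfer function to that OUT value gives IN[B1] (row B1 above).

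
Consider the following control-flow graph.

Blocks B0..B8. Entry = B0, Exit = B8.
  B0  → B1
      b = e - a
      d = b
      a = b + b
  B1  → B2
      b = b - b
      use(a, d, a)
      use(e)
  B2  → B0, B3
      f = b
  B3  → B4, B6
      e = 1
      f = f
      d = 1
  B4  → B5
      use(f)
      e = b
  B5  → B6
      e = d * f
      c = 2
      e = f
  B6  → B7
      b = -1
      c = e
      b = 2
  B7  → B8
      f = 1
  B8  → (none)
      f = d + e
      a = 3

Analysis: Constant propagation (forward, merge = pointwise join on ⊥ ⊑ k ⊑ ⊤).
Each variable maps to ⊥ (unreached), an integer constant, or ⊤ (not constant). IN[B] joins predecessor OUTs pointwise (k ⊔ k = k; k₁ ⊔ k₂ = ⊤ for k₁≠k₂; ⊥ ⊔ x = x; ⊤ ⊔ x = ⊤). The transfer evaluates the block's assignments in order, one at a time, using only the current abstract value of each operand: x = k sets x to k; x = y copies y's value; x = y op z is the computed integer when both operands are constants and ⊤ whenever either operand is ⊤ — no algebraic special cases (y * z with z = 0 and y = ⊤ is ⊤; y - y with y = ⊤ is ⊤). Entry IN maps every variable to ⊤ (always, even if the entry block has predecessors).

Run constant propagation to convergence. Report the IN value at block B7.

Fixpoint table:
  B0:   IN=(all ⊤)   OUT=(all ⊤)
  B1:   IN=(all ⊤)   OUT=(all ⊤)
  B2:   IN=(all ⊤)   OUT=(all ⊤)
  B3:   IN=(all ⊤)   OUT={d:1, e:1; rest ⊤}
  B4:   IN={d:1, e:1; rest ⊤}   OUT={d:1; rest ⊤}
  B5:   IN={d:1; rest ⊤}   OUT={c:2, d:1; rest ⊤}
  B6:   IN={d:1; rest ⊤}   OUT={b:2, d:1; rest ⊤}
  B7:   IN={b:2, d:1; rest ⊤}   OUT={b:2, d:1, f:1; rest ⊤}
  B8:   IN={b:2, d:1, f:1; rest ⊤}   OUT={a:3, b:2, d:1; rest ⊤}

Merge at B7: IN[B7] = OUT[B6] = {a: ⊤, b: 2, c: ⊤, d: 1, e: ⊤, f: ⊤}

Answer: {a: ⊤, b: 2, c: ⊤, d: 1, e: ⊤, f: ⊤}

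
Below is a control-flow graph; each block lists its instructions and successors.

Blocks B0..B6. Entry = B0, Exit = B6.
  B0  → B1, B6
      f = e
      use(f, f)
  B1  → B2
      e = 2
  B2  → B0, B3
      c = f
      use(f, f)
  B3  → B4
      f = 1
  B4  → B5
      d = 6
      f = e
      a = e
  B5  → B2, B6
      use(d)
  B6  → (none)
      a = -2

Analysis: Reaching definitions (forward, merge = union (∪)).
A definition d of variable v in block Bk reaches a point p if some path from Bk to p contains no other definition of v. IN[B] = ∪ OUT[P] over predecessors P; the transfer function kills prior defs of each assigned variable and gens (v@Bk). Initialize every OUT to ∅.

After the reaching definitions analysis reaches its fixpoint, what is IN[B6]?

Answer: {a@B4, c@B2, d@B4, e@B1, f@B0, f@B4}

Trace:
Per-block solution:
  B0: | IN={a@B4, c@B2, d@B4, e@B1, f@B0, f@B4} | OUT={a@B4, c@B2, d@B4, e@B1, f@B0}
  B1: | IN={a@B4, c@B2, d@B4, e@B1, f@B0} | OUT={a@B4, c@B2, d@B4, e@B1, f@B0}
  B2: | IN={a@B4, c@B2, d@B4, e@B1, f@B0, f@B4} | OUT={a@B4, c@B2, d@B4, e@B1, f@B0, f@B4}
  B3: | IN={a@B4, c@B2, d@B4, e@B1, f@B0, f@B4} | OUT={a@B4, c@B2, d@B4, e@B1, f@B3}
  B4: | IN={a@B4, c@B2, d@B4, e@B1, f@B3} | OUT={a@B4, c@B2, d@B4, e@B1, f@B4}
  B5: | IN={a@B4, c@B2, d@B4, e@B1, f@B4} | OUT={a@B4, c@B2, d@B4, e@B1, f@B4}
  B6: | IN={a@B4, c@B2, d@B4, e@B1, f@B0, f@B4} | OUT={a@B6, c@B2, d@B4, e@B1, f@B0, f@B4}

Merge at B6: IN[B6] = OUT[B0] ⊔ OUT[B5] = {a@B4, c@B2, d@B4, e@B1, f@B0, f@B4}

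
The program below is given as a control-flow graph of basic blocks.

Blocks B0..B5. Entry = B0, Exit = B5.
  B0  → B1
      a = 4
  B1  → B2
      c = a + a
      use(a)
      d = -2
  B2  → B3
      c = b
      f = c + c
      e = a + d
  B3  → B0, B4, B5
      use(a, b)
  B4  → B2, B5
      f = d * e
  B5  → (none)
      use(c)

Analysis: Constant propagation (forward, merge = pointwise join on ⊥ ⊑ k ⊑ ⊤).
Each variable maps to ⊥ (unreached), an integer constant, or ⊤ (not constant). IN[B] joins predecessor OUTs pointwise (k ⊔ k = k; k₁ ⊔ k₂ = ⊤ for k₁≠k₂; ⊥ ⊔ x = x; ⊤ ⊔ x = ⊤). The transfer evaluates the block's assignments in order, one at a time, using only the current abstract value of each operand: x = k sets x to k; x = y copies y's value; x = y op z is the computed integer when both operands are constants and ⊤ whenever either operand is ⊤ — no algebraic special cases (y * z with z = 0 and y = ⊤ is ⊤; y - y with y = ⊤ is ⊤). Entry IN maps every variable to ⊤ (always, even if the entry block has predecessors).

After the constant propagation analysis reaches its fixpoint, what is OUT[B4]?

Fixpoint table:
  B0:  IN=(all ⊤)  OUT={a:4; rest ⊤}
  B1:  IN={a:4; rest ⊤}  OUT={a:4, c:8, d:-2; rest ⊤}
  B2:  IN={a:4, d:-2; rest ⊤}  OUT={a:4, d:-2, e:2; rest ⊤}
  B3:  IN={a:4, d:-2, e:2; rest ⊤}  OUT={a:4, d:-2, e:2; rest ⊤}
  B4:  IN={a:4, d:-2, e:2; rest ⊤}  OUT={a:4, d:-2, e:2, f:-4; rest ⊤}
  B5:  IN={a:4, d:-2, e:2; rest ⊤}  OUT={a:4, d:-2, e:2; rest ⊤}

Merge at B4: IN[B4] = OUT[B3] = {a: 4, b: ⊤, c: ⊤, d: -2, e: 2, f: ⊤}
Applying B4's transfer function to that IN value gives OUT[B4] (row B4 above).

Answer: {a: 4, b: ⊤, c: ⊤, d: -2, e: 2, f: -4}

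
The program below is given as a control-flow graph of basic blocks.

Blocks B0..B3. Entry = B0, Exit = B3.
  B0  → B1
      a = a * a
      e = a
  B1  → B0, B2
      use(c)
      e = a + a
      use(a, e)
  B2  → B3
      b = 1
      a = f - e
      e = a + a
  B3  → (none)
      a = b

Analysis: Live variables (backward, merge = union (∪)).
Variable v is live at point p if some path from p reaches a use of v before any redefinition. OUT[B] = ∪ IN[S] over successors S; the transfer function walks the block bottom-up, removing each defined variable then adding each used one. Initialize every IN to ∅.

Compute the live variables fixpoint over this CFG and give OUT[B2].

Converged values:
  B0:   IN={a, c, f}   OUT={a, c, f}
  B1:   IN={a, c, f}   OUT={a, c, e, f}
  B2:   IN={e, f}   OUT={b}
  B3:   IN={b}   OUT={}

Merge at B2: OUT[B2] = IN[B3] = {b}

Answer: {b}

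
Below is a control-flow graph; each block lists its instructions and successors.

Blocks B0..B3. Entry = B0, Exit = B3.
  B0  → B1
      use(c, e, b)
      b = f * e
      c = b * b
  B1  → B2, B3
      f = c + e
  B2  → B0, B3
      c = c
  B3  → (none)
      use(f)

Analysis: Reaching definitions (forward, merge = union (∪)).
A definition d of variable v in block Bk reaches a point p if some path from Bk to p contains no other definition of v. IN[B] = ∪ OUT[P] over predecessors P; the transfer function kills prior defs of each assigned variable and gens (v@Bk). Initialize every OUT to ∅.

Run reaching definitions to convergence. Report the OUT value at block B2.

Per-block solution:
  B0:  IN={b@B0, c@B2, f@B1}  OUT={b@B0, c@B0, f@B1}
  B1:  IN={b@B0, c@B0, f@B1}  OUT={b@B0, c@B0, f@B1}
  B2:  IN={b@B0, c@B0, f@B1}  OUT={b@B0, c@B2, f@B1}
  B3:  IN={b@B0, c@B0, c@B2, f@B1}  OUT={b@B0, c@B0, c@B2, f@B1}

Merge at B2: IN[B2] = OUT[B1] = {b@B0, c@B0, f@B1}
Applying B2's transfer function to that IN value gives OUT[B2] (row B2 above).

Answer: {b@B0, c@B2, f@B1}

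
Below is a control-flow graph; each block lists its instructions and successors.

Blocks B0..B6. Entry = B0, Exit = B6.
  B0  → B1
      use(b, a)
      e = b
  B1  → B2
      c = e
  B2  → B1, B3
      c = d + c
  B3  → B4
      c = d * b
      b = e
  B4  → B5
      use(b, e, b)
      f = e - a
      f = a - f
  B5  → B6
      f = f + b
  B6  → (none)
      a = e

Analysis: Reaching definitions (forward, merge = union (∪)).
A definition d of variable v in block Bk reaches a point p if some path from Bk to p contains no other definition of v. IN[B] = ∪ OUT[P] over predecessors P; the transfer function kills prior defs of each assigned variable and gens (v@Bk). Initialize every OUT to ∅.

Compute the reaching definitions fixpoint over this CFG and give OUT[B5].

Answer: {b@B3, c@B3, e@B0, f@B5}

Working:
Per-block solution:
  B0:  IN={}  OUT={e@B0}
  B1:  IN={c@B2, e@B0}  OUT={c@B1, e@B0}
  B2:  IN={c@B1, e@B0}  OUT={c@B2, e@B0}
  B3:  IN={c@B2, e@B0}  OUT={b@B3, c@B3, e@B0}
  B4:  IN={b@B3, c@B3, e@B0}  OUT={b@B3, c@B3, e@B0, f@B4}
  B5:  IN={b@B3, c@B3, e@B0, f@B4}  OUT={b@B3, c@B3, e@B0, f@B5}
  B6:  IN={b@B3, c@B3, e@B0, f@B5}  OUT={a@B6, b@B3, c@B3, e@B0, f@B5}

Merge at B5: IN[B5] = OUT[B4] = {b@B3, c@B3, e@B0, f@B4}
Applying B5's transfer function to that IN value gives OUT[B5] (row B5 above).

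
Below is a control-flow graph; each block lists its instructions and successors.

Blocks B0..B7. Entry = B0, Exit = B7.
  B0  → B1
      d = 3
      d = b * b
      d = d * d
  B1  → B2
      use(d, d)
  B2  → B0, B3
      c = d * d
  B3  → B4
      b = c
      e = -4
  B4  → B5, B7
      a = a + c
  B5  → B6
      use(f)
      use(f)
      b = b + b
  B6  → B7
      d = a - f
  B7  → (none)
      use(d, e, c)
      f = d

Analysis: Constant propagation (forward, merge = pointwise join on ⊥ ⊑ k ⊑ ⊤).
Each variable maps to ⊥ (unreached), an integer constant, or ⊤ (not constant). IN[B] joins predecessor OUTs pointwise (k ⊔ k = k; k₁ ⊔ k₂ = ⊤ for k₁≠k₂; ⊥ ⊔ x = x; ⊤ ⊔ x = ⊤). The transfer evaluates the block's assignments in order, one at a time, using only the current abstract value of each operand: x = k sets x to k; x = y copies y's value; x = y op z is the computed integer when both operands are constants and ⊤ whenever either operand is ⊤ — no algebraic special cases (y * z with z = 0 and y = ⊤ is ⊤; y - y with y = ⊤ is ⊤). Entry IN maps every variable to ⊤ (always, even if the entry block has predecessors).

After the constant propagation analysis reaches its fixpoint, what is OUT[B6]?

Converged values:
  B0: | IN=(all ⊤) | OUT=(all ⊤)
  B1: | IN=(all ⊤) | OUT=(all ⊤)
  B2: | IN=(all ⊤) | OUT=(all ⊤)
  B3: | IN=(all ⊤) | OUT={e:-4; rest ⊤}
  B4: | IN={e:-4; rest ⊤} | OUT={e:-4; rest ⊤}
  B5: | IN={e:-4; rest ⊤} | OUT={e:-4; rest ⊤}
  B6: | IN={e:-4; rest ⊤} | OUT={e:-4; rest ⊤}
  B7: | IN={e:-4; rest ⊤} | OUT={e:-4; rest ⊤}

Merge at B6: IN[B6] = OUT[B5] = {a: ⊤, b: ⊤, c: ⊤, d: ⊤, e: -4, f: ⊤}
Applying B6's transfer function to that IN value gives OUT[B6] (row B6 above).

Answer: {a: ⊤, b: ⊤, c: ⊤, d: ⊤, e: -4, f: ⊤}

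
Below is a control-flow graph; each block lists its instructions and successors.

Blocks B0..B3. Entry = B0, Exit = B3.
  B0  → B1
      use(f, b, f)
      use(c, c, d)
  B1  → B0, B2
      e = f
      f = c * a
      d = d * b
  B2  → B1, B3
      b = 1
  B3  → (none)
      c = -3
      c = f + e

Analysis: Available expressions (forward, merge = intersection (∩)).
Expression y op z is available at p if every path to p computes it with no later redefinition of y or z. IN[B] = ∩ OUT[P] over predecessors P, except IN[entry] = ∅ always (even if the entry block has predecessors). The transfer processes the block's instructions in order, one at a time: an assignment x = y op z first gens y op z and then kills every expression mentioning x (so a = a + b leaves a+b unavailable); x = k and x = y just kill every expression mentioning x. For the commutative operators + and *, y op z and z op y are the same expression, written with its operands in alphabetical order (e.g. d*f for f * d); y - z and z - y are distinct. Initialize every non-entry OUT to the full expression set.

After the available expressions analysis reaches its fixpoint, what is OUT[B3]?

Converged values:
  B0:  IN={}  OUT={}
  B1:  IN={}  OUT={a*c}
  B2:  IN={a*c}  OUT={a*c}
  B3:  IN={a*c}  OUT={e+f}

Merge at B3: IN[B3] = OUT[B2] = {a*c}
Applying B3's transfer function to that IN value gives OUT[B3] (row B3 above).

Answer: {e+f}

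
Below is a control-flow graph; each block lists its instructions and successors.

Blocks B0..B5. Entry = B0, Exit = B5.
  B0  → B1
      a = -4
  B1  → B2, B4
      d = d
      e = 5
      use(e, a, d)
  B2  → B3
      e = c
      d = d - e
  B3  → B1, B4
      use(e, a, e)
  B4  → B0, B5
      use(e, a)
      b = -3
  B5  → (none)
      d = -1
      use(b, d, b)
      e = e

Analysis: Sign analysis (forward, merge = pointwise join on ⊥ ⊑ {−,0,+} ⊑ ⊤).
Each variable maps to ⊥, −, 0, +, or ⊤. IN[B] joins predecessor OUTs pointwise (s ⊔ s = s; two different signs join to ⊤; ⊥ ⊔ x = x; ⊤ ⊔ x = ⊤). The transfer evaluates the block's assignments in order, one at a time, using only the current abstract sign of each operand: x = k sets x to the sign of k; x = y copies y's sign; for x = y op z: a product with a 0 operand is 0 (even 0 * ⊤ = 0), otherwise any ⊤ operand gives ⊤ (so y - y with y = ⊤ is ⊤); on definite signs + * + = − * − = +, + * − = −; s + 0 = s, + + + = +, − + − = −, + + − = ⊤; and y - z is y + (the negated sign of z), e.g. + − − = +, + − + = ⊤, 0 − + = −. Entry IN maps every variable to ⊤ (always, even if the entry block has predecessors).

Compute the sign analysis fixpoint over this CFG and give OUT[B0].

Answer: {a: -, b: ⊤, c: ⊤, d: ⊤, e: ⊤, f: ⊤}

Working:
Per-block solution:
  B0:  IN=(all ⊤)  OUT={a:-; rest ⊤}
  B1:  IN={a:-; rest ⊤}  OUT={a:-, e:+; rest ⊤}
  B2:  IN={a:-, e:+; rest ⊤}  OUT={a:-; rest ⊤}
  B3:  IN={a:-; rest ⊤}  OUT={a:-; rest ⊤}
  B4:  IN={a:-; rest ⊤}  OUT={a:-, b:-; rest ⊤}
  B5:  IN={a:-, b:-; rest ⊤}  OUT={a:-, b:-, d:-; rest ⊤}

Merge at B0 (entry node, so the boundary value (all ⊤) is joined with the incoming edge(s)): IN[B0] = (all ⊤) ⊔ OUT[B4] = {a: ⊤, b: ⊤, c: ⊤, d: ⊤, e: ⊤, f: ⊤}
Applying B0's transfer function to that IN value gives OUT[B0] (row B0 above).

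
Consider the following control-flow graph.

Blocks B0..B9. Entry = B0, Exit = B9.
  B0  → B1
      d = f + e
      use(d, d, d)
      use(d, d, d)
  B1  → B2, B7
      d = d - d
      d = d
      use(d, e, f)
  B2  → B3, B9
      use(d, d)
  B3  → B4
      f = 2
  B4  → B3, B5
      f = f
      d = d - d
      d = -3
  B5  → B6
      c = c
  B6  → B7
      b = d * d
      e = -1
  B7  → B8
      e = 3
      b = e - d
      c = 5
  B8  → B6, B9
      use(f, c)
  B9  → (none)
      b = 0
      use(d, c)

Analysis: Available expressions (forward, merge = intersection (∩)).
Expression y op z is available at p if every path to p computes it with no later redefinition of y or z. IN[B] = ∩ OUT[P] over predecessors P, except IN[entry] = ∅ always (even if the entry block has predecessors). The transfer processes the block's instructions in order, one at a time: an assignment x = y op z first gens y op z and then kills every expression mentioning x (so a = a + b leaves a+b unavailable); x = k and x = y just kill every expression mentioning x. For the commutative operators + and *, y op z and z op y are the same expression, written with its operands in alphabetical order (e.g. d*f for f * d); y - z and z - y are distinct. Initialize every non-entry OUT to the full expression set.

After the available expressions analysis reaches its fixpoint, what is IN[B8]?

Per-block solution:
  B0:  IN={}  OUT={e+f}
  B1:  IN={e+f}  OUT={e+f}
  B2:  IN={e+f}  OUT={e+f}
  B3:  IN={}  OUT={}
  B4:  IN={}  OUT={}
  B5:  IN={}  OUT={}
  B6:  IN={}  OUT={d*d}
  B7:  IN={}  OUT={e-d}
  B8:  IN={e-d}  OUT={e-d}
  B9:  IN={}  OUT={}

Merge at B8: IN[B8] = OUT[B7] = {e-d}

Answer: {e-d}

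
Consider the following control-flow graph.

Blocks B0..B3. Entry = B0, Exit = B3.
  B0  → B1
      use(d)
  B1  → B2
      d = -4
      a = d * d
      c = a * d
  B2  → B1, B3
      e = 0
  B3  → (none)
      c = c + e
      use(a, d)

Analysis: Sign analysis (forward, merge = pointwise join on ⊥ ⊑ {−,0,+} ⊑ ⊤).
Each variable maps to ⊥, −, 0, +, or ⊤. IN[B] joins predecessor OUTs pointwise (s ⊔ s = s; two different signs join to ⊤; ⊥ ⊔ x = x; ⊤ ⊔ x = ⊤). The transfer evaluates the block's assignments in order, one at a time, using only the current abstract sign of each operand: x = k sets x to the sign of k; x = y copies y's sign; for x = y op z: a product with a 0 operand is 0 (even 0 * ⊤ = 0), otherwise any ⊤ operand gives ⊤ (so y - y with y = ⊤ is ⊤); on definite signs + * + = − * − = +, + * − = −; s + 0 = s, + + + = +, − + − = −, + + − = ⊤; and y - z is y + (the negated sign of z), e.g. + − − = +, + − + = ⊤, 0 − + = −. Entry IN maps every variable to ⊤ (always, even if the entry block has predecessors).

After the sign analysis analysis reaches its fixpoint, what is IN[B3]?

Converged values:
  B0: | IN=(all ⊤) | OUT=(all ⊤)
  B1: | IN=(all ⊤) | OUT={a:+, c:-, d:-; rest ⊤}
  B2: | IN={a:+, c:-, d:-; rest ⊤} | OUT={a:+, c:-, d:-, e:0; rest ⊤}
  B3: | IN={a:+, c:-, d:-, e:0; rest ⊤} | OUT={a:+, c:-, d:-, e:0; rest ⊤}

Merge at B3: IN[B3] = OUT[B2] = {a: +, b: ⊤, c: -, d: -, e: 0, f: ⊤}

Answer: {a: +, b: ⊤, c: -, d: -, e: 0, f: ⊤}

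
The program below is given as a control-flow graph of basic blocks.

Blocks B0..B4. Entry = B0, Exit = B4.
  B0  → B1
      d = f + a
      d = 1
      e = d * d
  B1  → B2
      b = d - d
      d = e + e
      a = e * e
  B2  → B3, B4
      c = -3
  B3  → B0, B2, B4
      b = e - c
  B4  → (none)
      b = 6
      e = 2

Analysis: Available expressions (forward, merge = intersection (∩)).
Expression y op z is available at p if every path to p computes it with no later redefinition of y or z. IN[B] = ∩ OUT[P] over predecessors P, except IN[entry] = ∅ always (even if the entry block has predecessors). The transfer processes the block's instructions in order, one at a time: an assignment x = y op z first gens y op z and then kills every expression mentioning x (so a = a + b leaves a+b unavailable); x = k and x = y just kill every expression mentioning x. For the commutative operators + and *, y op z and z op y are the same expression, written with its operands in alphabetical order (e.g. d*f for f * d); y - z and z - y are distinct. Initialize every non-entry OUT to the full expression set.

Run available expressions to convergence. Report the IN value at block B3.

Answer: {e*e, e+e}

Trace:
Per-block solution:
  B0:   IN={}   OUT={a+f, d*d}
  B1:   IN={a+f, d*d}   OUT={e*e, e+e}
  B2:   IN={e*e, e+e}   OUT={e*e, e+e}
  B3:   IN={e*e, e+e}   OUT={e*e, e+e, e-c}
  B4:   IN={e*e, e+e}   OUT={}

Merge at B3: IN[B3] = OUT[B2] = {e*e, e+e}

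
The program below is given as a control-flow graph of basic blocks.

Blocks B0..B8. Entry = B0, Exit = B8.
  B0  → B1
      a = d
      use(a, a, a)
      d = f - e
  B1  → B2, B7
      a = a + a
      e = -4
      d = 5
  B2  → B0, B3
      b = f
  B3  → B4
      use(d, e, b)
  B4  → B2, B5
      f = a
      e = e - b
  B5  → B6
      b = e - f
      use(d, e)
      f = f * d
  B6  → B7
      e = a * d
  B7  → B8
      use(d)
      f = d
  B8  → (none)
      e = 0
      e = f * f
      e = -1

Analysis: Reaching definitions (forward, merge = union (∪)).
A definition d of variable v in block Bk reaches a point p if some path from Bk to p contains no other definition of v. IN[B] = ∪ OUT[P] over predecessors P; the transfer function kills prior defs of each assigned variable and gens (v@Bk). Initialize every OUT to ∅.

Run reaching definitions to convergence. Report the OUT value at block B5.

Answer: {a@B1, b@B5, d@B1, e@B4, f@B5}

Derivation:
Fixpoint table:
  B0:   IN={a@B1, b@B2, d@B1, e@B1, e@B4, f@B4}   OUT={a@B0, b@B2, d@B0, e@B1, e@B4, f@B4}
  B1:   IN={a@B0, b@B2, d@B0, e@B1, e@B4, f@B4}   OUT={a@B1, b@B2, d@B1, e@B1, f@B4}
  B2:   IN={a@B1, b@B2, d@B1, e@B1, e@B4, f@B4}   OUT={a@B1, b@B2, d@B1, e@B1, e@B4, f@B4}
  B3:   IN={a@B1, b@B2, d@B1, e@B1, e@B4, f@B4}   OUT={a@B1, b@B2, d@B1, e@B1, e@B4, f@B4}
  B4:   IN={a@B1, b@B2, d@B1, e@B1, e@B4, f@B4}   OUT={a@B1, b@B2, d@B1, e@B4, f@B4}
  B5:   IN={a@B1, b@B2, d@B1, e@B4, f@B4}   OUT={a@B1, b@B5, d@B1, e@B4, f@B5}
  B6:   IN={a@B1, b@B5, d@B1, e@B4, f@B5}   OUT={a@B1, b@B5, d@B1, e@B6, f@B5}
  B7:   IN={a@B1, b@B2, b@B5, d@B1, e@B1, e@B6, f@B4, f@B5}   OUT={a@B1, b@B2, b@B5, d@B1, e@B1, e@B6, f@B7}
  B8:   IN={a@B1, b@B2, b@B5, d@B1, e@B1, e@B6, f@B7}   OUT={a@B1, b@B2, b@B5, d@B1, e@B8, f@B7}

Merge at B5: IN[B5] = OUT[B4] = {a@B1, b@B2, d@B1, e@B4, f@B4}
Applying B5's transfer function to that IN value gives OUT[B5] (row B5 above).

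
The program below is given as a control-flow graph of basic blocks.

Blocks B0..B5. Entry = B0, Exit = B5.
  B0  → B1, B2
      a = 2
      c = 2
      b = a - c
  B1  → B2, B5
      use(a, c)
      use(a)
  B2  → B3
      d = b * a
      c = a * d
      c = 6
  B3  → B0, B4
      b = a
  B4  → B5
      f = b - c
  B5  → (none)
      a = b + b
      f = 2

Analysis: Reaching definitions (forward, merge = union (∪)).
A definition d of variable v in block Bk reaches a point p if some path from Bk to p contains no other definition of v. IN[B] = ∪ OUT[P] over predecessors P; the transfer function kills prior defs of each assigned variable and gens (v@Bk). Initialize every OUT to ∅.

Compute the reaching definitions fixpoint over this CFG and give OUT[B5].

Fixpoint table:
  B0:   IN={a@B0, b@B3, c@B2, d@B2}   OUT={a@B0, b@B0, c@B0, d@B2}
  B1:   IN={a@B0, b@B0, c@B0, d@B2}   OUT={a@B0, b@B0, c@B0, d@B2}
  B2:   IN={a@B0, b@B0, c@B0, d@B2}   OUT={a@B0, b@B0, c@B2, d@B2}
  B3:   IN={a@B0, b@B0, c@B2, d@B2}   OUT={a@B0, b@B3, c@B2, d@B2}
  B4:   IN={a@B0, b@B3, c@B2, d@B2}   OUT={a@B0, b@B3, c@B2, d@B2, f@B4}
  B5:   IN={a@B0, b@B0, b@B3, c@B0, c@B2, d@B2, f@B4}   OUT={a@B5, b@B0, b@B3, c@B0, c@B2, d@B2, f@B5}

Merge at B5: IN[B5] = OUT[B1] ⊔ OUT[B4] = {a@B0, b@B0, b@B3, c@B0, c@B2, d@B2, f@B4}
Applying B5's transfer function to that IN value gives OUT[B5] (row B5 above).

Answer: {a@B5, b@B0, b@B3, c@B0, c@B2, d@B2, f@B5}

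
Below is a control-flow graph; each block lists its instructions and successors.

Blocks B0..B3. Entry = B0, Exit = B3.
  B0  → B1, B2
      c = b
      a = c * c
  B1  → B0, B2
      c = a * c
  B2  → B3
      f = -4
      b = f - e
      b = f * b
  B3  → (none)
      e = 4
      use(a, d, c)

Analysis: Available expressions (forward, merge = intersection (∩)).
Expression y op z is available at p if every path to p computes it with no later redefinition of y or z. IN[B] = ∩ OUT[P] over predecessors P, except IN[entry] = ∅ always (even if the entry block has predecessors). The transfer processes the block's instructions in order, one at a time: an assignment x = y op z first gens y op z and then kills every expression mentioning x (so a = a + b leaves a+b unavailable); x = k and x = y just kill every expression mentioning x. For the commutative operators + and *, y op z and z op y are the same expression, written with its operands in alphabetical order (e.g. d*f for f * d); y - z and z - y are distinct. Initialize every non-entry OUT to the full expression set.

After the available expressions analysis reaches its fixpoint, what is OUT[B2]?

Converged values:
  B0:  IN={}  OUT={c*c}
  B1:  IN={c*c}  OUT={}
  B2:  IN={}  OUT={f-e}
  B3:  IN={f-e}  OUT={}

Merge at B2: IN[B2] = OUT[B0] ∩ OUT[B1] = {}
Applying B2's transfer function to that IN value gives OUT[B2] (row B2 above).

Answer: {f-e}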